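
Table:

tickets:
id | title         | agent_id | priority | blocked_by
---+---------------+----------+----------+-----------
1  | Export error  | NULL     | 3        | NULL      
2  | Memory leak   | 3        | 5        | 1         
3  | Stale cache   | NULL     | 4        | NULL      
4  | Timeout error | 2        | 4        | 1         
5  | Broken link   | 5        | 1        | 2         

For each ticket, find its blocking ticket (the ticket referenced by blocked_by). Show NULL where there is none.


This is a self-join: tickets is joined to a second copy of itself, matching each row's blocked_by to another row's id. Use LEFT JOIN so rows with blocked_by=NULL are kept.
  - ticket 1 (Export error): blocked_by=NULL -> NULL
  - ticket 2 (Memory leak): blocked_by=1 -> Export error
  - ticket 3 (Stale cache): blocked_by=NULL -> NULL
  - ticket 4 (Timeout error): blocked_by=1 -> Export error
  - ticket 5 (Broken link): blocked_by=2 -> Memory leak

SQL:
SELECT a.title AS item, b.title AS blocked_by
FROM tickets a
LEFT JOIN tickets b ON a.blocked_by = b.id

Result:
item          | blocked_by  
--------------+-------------
Export error  | NULL        
Memory leak   | Export error
Stale cache   | NULL        
Timeout error | Export error
Broken link   | Memory leak 


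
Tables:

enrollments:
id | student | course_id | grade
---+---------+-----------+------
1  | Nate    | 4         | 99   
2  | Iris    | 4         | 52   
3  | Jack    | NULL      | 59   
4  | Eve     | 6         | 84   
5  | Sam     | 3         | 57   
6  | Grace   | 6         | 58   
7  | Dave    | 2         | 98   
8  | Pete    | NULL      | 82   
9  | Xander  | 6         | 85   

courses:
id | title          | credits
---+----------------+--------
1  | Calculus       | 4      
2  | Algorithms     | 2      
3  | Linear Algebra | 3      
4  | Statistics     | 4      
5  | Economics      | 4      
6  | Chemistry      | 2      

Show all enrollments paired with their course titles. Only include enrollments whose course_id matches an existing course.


INNER JOIN keeps only enrollments rows whose course_id matches an id in courses. Walk through each enrollment:
  - enrollment 1 (Nate): course_id=4 -> matches Statistics
  - enrollment 2 (Iris): course_id=4 -> matches Statistics
  - enrollment 3 (Jack): course_id=NULL, no match -> dropped
  - enrollment 4 (Eve): course_id=6 -> matches Chemistry
  - enrollment 5 (Sam): course_id=3 -> matches Linear Algebra
  - enrollment 6 (Grace): course_id=6 -> matches Chemistry
  - enrollment 7 (Dave): course_id=2 -> matches Algorithms
  - enrollment 8 (Pete): course_id=NULL, no match -> dropped
  - enrollment 9 (Xander): course_id=6 -> matches Chemistry
So 2 of 9 rows are dropped.

SQL:
SELECT a.student, b.title AS course
FROM enrollments a
INNER JOIN courses b ON a.course_id = b.id

Result:
student | course        
--------+---------------
Nate    | Statistics    
Iris    | Statistics    
Eve     | Chemistry     
Sam     | Linear Algebra
Grace   | Chemistry     
Dave    | Algorithms    
Xander  | Chemistry     


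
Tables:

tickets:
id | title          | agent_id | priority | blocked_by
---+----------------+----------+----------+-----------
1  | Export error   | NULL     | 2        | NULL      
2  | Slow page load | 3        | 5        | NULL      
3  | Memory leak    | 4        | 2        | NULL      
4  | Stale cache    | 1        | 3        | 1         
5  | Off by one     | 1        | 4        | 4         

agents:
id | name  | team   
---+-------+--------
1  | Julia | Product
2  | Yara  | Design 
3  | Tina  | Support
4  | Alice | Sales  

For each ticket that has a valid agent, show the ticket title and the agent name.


INNER JOIN keeps only tickets rows whose agent_id matches an id in agents. Walk through each ticket:
  - ticket 1 (Export error): agent_id=NULL, no match -> dropped
  - ticket 2 (Slow page load): agent_id=3 -> matches Tina
  - ticket 3 (Memory leak): agent_id=4 -> matches Alice
  - ticket 4 (Stale cache): agent_id=1 -> matches Julia
  - ticket 5 (Off by one): agent_id=1 -> matches Julia
So 1 of 5 rows is dropped.

SQL:
SELECT a.title, b.name AS agent
FROM tickets a
INNER JOIN agents b ON a.agent_id = b.id

Result:
title          | agent
---------------+------
Slow page load | Tina 
Memory leak    | Alice
Stale cache    | Julia
Off by one     | Julia


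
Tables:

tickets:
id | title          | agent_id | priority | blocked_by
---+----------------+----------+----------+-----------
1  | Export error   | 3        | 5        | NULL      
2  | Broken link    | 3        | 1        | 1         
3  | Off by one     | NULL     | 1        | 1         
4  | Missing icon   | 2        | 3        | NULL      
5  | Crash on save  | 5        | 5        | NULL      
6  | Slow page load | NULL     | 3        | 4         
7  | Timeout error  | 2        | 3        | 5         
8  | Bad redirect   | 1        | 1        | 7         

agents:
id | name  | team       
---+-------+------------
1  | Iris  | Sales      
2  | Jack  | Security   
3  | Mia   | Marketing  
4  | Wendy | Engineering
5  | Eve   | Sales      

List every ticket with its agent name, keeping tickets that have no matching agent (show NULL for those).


LEFT JOIN keeps every row from tickets (the left table); where agent_id has no match in agents, the agent columns become NULL. Walk through each ticket:
  - ticket 1 (Export error): agent_id=3 -> matches Mia
  - ticket 2 (Broken link): agent_id=3 -> matches Mia
  - ticket 3 (Off by one): agent_id=NULL, no match -> kept with NULL
  - ticket 4 (Missing icon): agent_id=2 -> matches Jack
  - ticket 5 (Crash on save): agent_id=5 -> matches Eve
  - ticket 6 (Slow page load): agent_id=NULL, no match -> kept with NULL
  - ticket 7 (Timeout error): agent_id=2 -> matches Jack
  - ticket 8 (Bad redirect): agent_id=1 -> matches Iris
All 8 rows appear; 2 have NULL agent.

SQL:
SELECT a.title, b.name AS agent
FROM tickets a
LEFT JOIN agents b ON a.agent_id = b.id

Result:
title          | agent
---------------+------
Export error   | Mia  
Broken link    | Mia  
Off by one     | NULL 
Missing icon   | Jack 
Crash on save  | Eve  
Slow page load | NULL 
Timeout error  | Jack 
Bad redirect   | Iris 


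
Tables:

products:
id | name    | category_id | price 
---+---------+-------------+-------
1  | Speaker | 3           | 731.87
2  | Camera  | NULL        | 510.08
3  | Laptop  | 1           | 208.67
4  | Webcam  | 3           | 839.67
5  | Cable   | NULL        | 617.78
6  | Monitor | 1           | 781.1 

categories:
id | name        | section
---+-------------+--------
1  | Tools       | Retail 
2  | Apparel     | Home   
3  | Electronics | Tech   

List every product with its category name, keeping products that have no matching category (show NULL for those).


LEFT JOIN keeps every row from products (the left table); where category_id has no match in categories, the category columns become NULL. Walk through each product:
  - product 1 (Speaker): category_id=3 -> matches Electronics
  - product 2 (Camera): category_id=NULL, no match -> kept with NULL
  - product 3 (Laptop): category_id=1 -> matches Tools
  - product 4 (Webcam): category_id=3 -> matches Electronics
  - product 5 (Cable): category_id=NULL, no match -> kept with NULL
  - product 6 (Monitor): category_id=1 -> matches Tools
All 6 rows appear; 2 have NULL category.

SQL:
SELECT a.name, b.name AS category
FROM products a
LEFT JOIN categories b ON a.category_id = b.id

Result:
name    | category   
--------+------------
Speaker | Electronics
Camera  | NULL       
Laptop  | Tools      
Webcam  | Electronics
Cable   | NULL       
Monitor | Tools      


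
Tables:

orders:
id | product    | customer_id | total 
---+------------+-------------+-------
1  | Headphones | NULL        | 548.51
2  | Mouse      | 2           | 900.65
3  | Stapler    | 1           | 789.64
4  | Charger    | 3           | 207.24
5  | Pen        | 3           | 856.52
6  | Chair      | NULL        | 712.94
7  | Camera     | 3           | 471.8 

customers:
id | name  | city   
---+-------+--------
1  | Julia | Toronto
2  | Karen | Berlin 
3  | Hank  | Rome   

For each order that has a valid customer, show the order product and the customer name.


INNER JOIN keeps only orders rows whose customer_id matches an id in customers. Walk through each order:
  - order 1 (Headphones): customer_id=NULL, no match -> dropped
  - order 2 (Mouse): customer_id=2 -> matches Karen
  - order 3 (Stapler): customer_id=1 -> matches Julia
  - order 4 (Charger): customer_id=3 -> matches Hank
  - order 5 (Pen): customer_id=3 -> matches Hank
  - order 6 (Chair): customer_id=NULL, no match -> dropped
  - order 7 (Camera): customer_id=3 -> matches Hank
So 2 of 7 rows are dropped.

SQL:
SELECT a.product, b.name AS customer
FROM orders a
INNER JOIN customers b ON a.customer_id = b.id

Result:
product | customer
--------+---------
Mouse   | Karen   
Stapler | Julia   
Charger | Hank    
Pen     | Hank    
Camera  | Hank    


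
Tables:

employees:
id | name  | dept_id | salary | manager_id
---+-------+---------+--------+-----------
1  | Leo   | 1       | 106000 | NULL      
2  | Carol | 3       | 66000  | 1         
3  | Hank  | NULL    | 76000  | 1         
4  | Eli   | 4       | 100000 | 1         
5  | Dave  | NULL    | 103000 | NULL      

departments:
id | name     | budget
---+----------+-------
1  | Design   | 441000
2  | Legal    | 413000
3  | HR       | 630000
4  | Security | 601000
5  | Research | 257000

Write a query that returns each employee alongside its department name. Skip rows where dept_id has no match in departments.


INNER JOIN keeps only employees rows whose dept_id matches an id in departments. Walk through each employee:
  - employee 1 (Leo): dept_id=1 -> matches Design
  - employee 2 (Carol): dept_id=3 -> matches HR
  - employee 3 (Hank): dept_id=NULL, no match -> dropped
  - employee 4 (Eli): dept_id=4 -> matches Security
  - employee 5 (Dave): dept_id=NULL, no match -> dropped
So 2 of 5 rows are dropped.

SQL:
SELECT a.name, b.name AS department
FROM employees a
INNER JOIN departments b ON a.dept_id = b.id

Result:
name  | department
------+-----------
Leo   | Design    
Carol | HR        
Eli   | Security  


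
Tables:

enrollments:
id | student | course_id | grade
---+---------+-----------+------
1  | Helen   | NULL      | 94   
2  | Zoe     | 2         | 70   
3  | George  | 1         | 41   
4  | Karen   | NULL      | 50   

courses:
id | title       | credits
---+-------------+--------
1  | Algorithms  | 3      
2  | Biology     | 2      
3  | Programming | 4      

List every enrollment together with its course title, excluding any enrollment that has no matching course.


INNER JOIN keeps only enrollments rows whose course_id matches an id in courses. Walk through each enrollment:
  - enrollment 1 (Helen): course_id=NULL, no match -> dropped
  - enrollment 2 (Zoe): course_id=2 -> matches Biology
  - enrollment 3 (George): course_id=1 -> matches Algorithms
  - enrollment 4 (Karen): course_id=NULL, no match -> dropped
So 2 of 4 rows are dropped.

SQL:
SELECT a.student, b.title AS course
FROM enrollments a
INNER JOIN courses b ON a.course_id = b.id

Result:
student | course    
--------+-----------
Zoe     | Biology   
George  | Algorithms


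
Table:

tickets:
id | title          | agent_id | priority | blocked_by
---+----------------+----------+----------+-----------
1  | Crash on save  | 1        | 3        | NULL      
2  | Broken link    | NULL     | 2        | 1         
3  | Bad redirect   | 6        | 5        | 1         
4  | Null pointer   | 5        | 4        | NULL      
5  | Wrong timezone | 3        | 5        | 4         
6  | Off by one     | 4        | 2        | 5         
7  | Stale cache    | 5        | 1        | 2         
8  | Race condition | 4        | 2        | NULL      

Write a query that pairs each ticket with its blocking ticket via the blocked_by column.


This is a self-join: tickets is joined to a second copy of itself, matching each row's blocked_by to another row's id. Use LEFT JOIN so rows with blocked_by=NULL are kept.
  - ticket 1 (Crash on save): blocked_by=NULL -> NULL
  - ticket 2 (Broken link): blocked_by=1 -> Crash on save
  - ticket 3 (Bad redirect): blocked_by=1 -> Crash on save
  - ticket 4 (Null pointer): blocked_by=NULL -> NULL
  - ticket 5 (Wrong timezone): blocked_by=4 -> Null pointer
  - ticket 6 (Off by one): blocked_by=5 -> Wrong timezone
  - ticket 7 (Stale cache): blocked_by=2 -> Broken link
  - ticket 8 (Race condition): blocked_by=NULL -> NULL

SQL:
SELECT a.title AS item, b.title AS blocked_by
FROM tickets a
LEFT JOIN tickets b ON a.blocked_by = b.id

Result:
item           | blocked_by    
---------------+---------------
Crash on save  | NULL          
Broken link    | Crash on save 
Bad redirect   | Crash on save 
Null pointer   | NULL          
Wrong timezone | Null pointer  
Off by one     | Wrong timezone
Stale cache    | Broken link   
Race condition | NULL          


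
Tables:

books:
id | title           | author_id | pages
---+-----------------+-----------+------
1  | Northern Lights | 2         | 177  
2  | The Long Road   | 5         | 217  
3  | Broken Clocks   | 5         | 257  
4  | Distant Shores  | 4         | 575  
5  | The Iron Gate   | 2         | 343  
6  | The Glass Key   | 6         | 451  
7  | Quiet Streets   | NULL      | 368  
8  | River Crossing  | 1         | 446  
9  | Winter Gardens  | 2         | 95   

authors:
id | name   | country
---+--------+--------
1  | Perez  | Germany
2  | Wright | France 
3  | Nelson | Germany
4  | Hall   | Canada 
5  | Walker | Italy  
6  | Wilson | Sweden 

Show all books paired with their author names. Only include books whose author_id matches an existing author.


INNER JOIN keeps only books rows whose author_id matches an id in authors. Walk through each book:
  - book 1 (Northern Lights): author_id=2 -> matches Wright
  - book 2 (The Long Road): author_id=5 -> matches Walker
  - book 3 (Broken Clocks): author_id=5 -> matches Walker
  - book 4 (Distant Shores): author_id=4 -> matches Hall
  - book 5 (The Iron Gate): author_id=2 -> matches Wright
  - book 6 (The Glass Key): author_id=6 -> matches Wilson
  - book 7 (Quiet Streets): author_id=NULL, no match -> dropped
  - book 8 (River Crossing): author_id=1 -> matches Perez
  - book 9 (Winter Gardens): author_id=2 -> matches Wright
So 1 of 9 rows is dropped.

SQL:
SELECT a.title, b.name AS author
FROM books a
INNER JOIN authors b ON a.author_id = b.id

Result:
title           | author
----------------+-------
Northern Lights | Wright
The Long Road   | Walker
Broken Clocks   | Walker
Distant Shores  | Hall  
The Iron Gate   | Wright
The Glass Key   | Wilson
River Crossing  | Perez 
Winter Gardens  | Wright


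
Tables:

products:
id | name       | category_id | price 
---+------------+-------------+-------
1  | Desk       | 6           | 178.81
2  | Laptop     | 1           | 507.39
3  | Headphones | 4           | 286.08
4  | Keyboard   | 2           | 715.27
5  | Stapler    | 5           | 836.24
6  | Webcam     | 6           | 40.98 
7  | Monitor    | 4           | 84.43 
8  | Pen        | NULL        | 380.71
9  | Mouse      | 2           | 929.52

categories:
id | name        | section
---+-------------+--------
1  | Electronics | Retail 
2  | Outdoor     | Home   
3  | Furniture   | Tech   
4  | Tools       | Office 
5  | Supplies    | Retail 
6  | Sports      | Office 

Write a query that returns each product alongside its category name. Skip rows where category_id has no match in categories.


INNER JOIN keeps only products rows whose category_id matches an id in categories. Walk through each product:
  - product 1 (Desk): category_id=6 -> matches Sports
  - product 2 (Laptop): category_id=1 -> matches Electronics
  - product 3 (Headphones): category_id=4 -> matches Tools
  - product 4 (Keyboard): category_id=2 -> matches Outdoor
  - product 5 (Stapler): category_id=5 -> matches Supplies
  - product 6 (Webcam): category_id=6 -> matches Sports
  - product 7 (Monitor): category_id=4 -> matches Tools
  - product 8 (Pen): category_id=NULL, no match -> dropped
  - product 9 (Mouse): category_id=2 -> matches Outdoor
So 1 of 9 rows is dropped.

SQL:
SELECT a.name, b.name AS category
FROM products a
INNER JOIN categories b ON a.category_id = b.id

Result:
name       | category   
-----------+------------
Desk       | Sports     
Laptop     | Electronics
Headphones | Tools      
Keyboard   | Outdoor    
Stapler    | Supplies   
Webcam     | Sports     
Monitor    | Tools      
Mouse      | Outdoor    


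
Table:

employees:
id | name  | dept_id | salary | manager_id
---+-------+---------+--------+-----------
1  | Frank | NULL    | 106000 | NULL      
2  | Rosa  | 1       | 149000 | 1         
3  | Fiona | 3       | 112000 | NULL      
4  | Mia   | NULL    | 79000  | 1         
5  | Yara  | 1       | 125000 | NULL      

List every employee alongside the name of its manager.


This is a self-join: employees is joined to a second copy of itself, matching each row's manager_id to another row's id. Use LEFT JOIN so rows with manager_id=NULL are kept.
  - employee 1 (Frank): manager_id=NULL -> NULL
  - employee 2 (Rosa): manager_id=1 -> Frank
  - employee 3 (Fiona): manager_id=NULL -> NULL
  - employee 4 (Mia): manager_id=1 -> Frank
  - employee 5 (Yara): manager_id=NULL -> NULL

SQL:
SELECT a.name AS item, b.name AS manager
FROM employees a
LEFT JOIN employees b ON a.manager_id = b.id

Result:
item  | manager
------+--------
Frank | NULL   
Rosa  | Frank  
Fiona | NULL   
Mia   | Frank  
Yara  | NULL   


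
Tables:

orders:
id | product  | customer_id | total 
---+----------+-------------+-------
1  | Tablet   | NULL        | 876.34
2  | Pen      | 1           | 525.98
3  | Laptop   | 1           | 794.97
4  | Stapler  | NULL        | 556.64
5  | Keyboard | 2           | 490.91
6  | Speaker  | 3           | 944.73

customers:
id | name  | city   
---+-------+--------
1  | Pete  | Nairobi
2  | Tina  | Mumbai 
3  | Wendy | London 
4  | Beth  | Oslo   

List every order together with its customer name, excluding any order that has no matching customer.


INNER JOIN keeps only orders rows whose customer_id matches an id in customers. Walk through each order:
  - order 1 (Tablet): customer_id=NULL, no match -> dropped
  - order 2 (Pen): customer_id=1 -> matches Pete
  - order 3 (Laptop): customer_id=1 -> matches Pete
  - order 4 (Stapler): customer_id=NULL, no match -> dropped
  - order 5 (Keyboard): customer_id=2 -> matches Tina
  - order 6 (Speaker): customer_id=3 -> matches Wendy
So 2 of 6 rows are dropped.

SQL:
SELECT a.product, b.name AS customer
FROM orders a
INNER JOIN customers b ON a.customer_id = b.id

Result:
product  | customer
---------+---------
Pen      | Pete    
Laptop   | Pete    
Keyboard | Tina    
Speaker  | Wendy   


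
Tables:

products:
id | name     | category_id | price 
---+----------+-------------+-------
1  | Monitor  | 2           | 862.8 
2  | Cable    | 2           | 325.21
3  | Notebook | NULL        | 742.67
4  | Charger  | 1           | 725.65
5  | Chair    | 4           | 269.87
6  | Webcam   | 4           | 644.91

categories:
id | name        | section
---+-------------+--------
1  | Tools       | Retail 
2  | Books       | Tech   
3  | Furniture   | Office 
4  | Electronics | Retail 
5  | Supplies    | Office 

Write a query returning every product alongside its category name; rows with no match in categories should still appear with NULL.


LEFT JOIN keeps every row from products (the left table); where category_id has no match in categories, the category columns become NULL. Walk through each product:
  - product 1 (Monitor): category_id=2 -> matches Books
  - product 2 (Cable): category_id=2 -> matches Books
  - product 3 (Notebook): category_id=NULL, no match -> kept with NULL
  - product 4 (Charger): category_id=1 -> matches Tools
  - product 5 (Chair): category_id=4 -> matches Electronics
  - product 6 (Webcam): category_id=4 -> matches Electronics
All 6 rows appear; 1 has NULL category.

SQL:
SELECT a.name, b.name AS category
FROM products a
LEFT JOIN categories b ON a.category_id = b.id

Result:
name     | category   
---------+------------
Monitor  | Books      
Cable    | Books      
Notebook | NULL       
Charger  | Tools      
Chair    | Electronics
Webcam   | Electronics


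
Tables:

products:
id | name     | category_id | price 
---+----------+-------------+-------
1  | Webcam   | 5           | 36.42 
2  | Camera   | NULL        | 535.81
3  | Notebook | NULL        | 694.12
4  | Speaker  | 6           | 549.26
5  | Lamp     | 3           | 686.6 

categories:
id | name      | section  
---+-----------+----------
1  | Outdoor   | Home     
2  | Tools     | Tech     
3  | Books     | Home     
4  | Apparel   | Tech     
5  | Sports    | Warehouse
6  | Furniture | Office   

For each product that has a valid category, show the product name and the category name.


INNER JOIN keeps only products rows whose category_id matches an id in categories. Walk through each product:
  - product 1 (Webcam): category_id=5 -> matches Sports
  - product 2 (Camera): category_id=NULL, no match -> dropped
  - product 3 (Notebook): category_id=NULL, no match -> dropped
  - product 4 (Speaker): category_id=6 -> matches Furniture
  - product 5 (Lamp): category_id=3 -> matches Books
So 2 of 5 rows are dropped.

SQL:
SELECT a.name, b.name AS category
FROM products a
INNER JOIN categories b ON a.category_id = b.id

Result:
name    | category 
--------+----------
Webcam  | Sports   
Speaker | Furniture
Lamp    | Books    


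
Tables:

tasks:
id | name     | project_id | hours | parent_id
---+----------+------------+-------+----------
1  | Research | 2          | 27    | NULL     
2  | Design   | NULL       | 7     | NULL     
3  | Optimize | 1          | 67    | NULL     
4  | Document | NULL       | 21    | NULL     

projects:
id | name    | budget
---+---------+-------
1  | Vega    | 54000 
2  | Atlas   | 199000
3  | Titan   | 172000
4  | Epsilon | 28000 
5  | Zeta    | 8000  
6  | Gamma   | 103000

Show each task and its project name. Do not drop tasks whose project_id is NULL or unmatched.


LEFT JOIN keeps every row from tasks (the left table); where project_id has no match in projects, the project columns become NULL. Walk through each task:
  - task 1 (Research): project_id=2 -> matches Atlas
  - task 2 (Design): project_id=NULL, no match -> kept with NULL
  - task 3 (Optimize): project_id=1 -> matches Vega
  - task 4 (Document): project_id=NULL, no match -> kept with NULL
All 4 rows appear; 2 have NULL project.

SQL:
SELECT a.name, b.name AS project
FROM tasks a
LEFT JOIN projects b ON a.project_id = b.id

Result:
name     | project
---------+--------
Research | Atlas  
Design   | NULL   
Optimize | Vega   
Document | NULL   


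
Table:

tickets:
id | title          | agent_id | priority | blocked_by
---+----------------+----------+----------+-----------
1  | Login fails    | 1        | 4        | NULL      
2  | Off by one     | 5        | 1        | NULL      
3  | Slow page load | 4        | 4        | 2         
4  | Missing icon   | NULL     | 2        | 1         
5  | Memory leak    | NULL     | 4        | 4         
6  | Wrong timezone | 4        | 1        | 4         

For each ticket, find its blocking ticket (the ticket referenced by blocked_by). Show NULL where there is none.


This is a self-join: tickets is joined to a second copy of itself, matching each row's blocked_by to another row's id. Use LEFT JOIN so rows with blocked_by=NULL are kept.
  - ticket 1 (Login fails): blocked_by=NULL -> NULL
  - ticket 2 (Off by one): blocked_by=NULL -> NULL
  - ticket 3 (Slow page load): blocked_by=2 -> Off by one
  - ticket 4 (Missing icon): blocked_by=1 -> Login fails
  - ticket 5 (Memory leak): blocked_by=4 -> Missing icon
  - ticket 6 (Wrong timezone): blocked_by=4 -> Missing icon

SQL:
SELECT a.title AS item, b.title AS blocked_by
FROM tickets a
LEFT JOIN tickets b ON a.blocked_by = b.id

Result:
item           | blocked_by  
---------------+-------------
Login fails    | NULL        
Off by one     | NULL        
Slow page load | Off by one  
Missing icon   | Login fails 
Memory leak    | Missing icon
Wrong timezone | Missing icon


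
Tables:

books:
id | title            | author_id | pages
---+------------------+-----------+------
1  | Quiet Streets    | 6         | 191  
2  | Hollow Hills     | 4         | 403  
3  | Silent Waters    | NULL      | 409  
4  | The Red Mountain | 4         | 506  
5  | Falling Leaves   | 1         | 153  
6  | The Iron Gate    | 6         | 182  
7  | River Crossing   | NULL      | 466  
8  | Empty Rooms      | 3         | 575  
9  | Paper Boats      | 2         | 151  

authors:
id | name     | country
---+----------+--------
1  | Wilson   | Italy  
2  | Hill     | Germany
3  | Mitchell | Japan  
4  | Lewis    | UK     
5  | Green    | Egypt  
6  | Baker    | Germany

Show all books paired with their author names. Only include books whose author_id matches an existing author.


INNER JOIN keeps only books rows whose author_id matches an id in authors. Walk through each book:
  - book 1 (Quiet Streets): author_id=6 -> matches Baker
  - book 2 (Hollow Hills): author_id=4 -> matches Lewis
  - book 3 (Silent Waters): author_id=NULL, no match -> dropped
  - book 4 (The Red Mountain): author_id=4 -> matches Lewis
  - book 5 (Falling Leaves): author_id=1 -> matches Wilson
  - book 6 (The Iron Gate): author_id=6 -> matches Baker
  - book 7 (River Crossing): author_id=NULL, no match -> dropped
  - book 8 (Empty Rooms): author_id=3 -> matches Mitchell
  - book 9 (Paper Boats): author_id=2 -> matches Hill
So 2 of 9 rows are dropped.

SQL:
SELECT a.title, b.name AS author
FROM books a
INNER JOIN authors b ON a.author_id = b.id

Result:
title            | author  
-----------------+---------
Quiet Streets    | Baker   
Hollow Hills     | Lewis   
The Red Mountain | Lewis   
Falling Leaves   | Wilson  
The Iron Gate    | Baker   
Empty Rooms      | Mitchell
Paper Boats      | Hill    


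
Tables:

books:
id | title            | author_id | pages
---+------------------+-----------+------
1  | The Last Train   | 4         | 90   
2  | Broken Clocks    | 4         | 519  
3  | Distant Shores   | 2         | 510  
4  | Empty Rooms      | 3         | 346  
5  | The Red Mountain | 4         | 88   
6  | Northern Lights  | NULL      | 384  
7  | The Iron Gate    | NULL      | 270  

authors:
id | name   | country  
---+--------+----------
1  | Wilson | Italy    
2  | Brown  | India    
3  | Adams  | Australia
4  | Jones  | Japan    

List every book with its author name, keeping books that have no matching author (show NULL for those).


LEFT JOIN keeps every row from books (the left table); where author_id has no match in authors, the author columns become NULL. Walk through each book:
  - book 1 (The Last Train): author_id=4 -> matches Jones
  - book 2 (Broken Clocks): author_id=4 -> matches Jones
  - book 3 (Distant Shores): author_id=2 -> matches Brown
  - book 4 (Empty Rooms): author_id=3 -> matches Adams
  - book 5 (The Red Mountain): author_id=4 -> matches Jones
  - book 6 (Northern Lights): author_id=NULL, no match -> kept with NULL
  - book 7 (The Iron Gate): author_id=NULL, no match -> kept with NULL
All 7 rows appear; 2 have NULL author.

SQL:
SELECT a.title, b.name AS author
FROM books a
LEFT JOIN authors b ON a.author_id = b.id

Result:
title            | author
-----------------+-------
The Last Train   | Jones 
Broken Clocks    | Jones 
Distant Shores   | Brown 
Empty Rooms      | Adams 
The Red Mountain | Jones 
Northern Lights  | NULL  
The Iron Gate    | NULL  


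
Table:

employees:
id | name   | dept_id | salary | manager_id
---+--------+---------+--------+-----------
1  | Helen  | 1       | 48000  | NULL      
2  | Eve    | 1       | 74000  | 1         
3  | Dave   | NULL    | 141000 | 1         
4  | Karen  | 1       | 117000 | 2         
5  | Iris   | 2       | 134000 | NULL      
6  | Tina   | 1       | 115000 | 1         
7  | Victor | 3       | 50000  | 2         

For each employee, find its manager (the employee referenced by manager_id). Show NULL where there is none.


This is a self-join: employees is joined to a second copy of itself, matching each row's manager_id to another row's id. Use LEFT JOIN so rows with manager_id=NULL are kept.
  - employee 1 (Helen): manager_id=NULL -> NULL
  - employee 2 (Eve): manager_id=1 -> Helen
  - employee 3 (Dave): manager_id=1 -> Helen
  - employee 4 (Karen): manager_id=2 -> Eve
  - employee 5 (Iris): manager_id=NULL -> NULL
  - employee 6 (Tina): manager_id=1 -> Helen
  - employee 7 (Victor): manager_id=2 -> Eve

SQL:
SELECT a.name AS item, b.name AS manager
FROM employees a
LEFT JOIN employees b ON a.manager_id = b.id

Result:
item   | manager
-------+--------
Helen  | NULL   
Eve    | Helen  
Dave   | Helen  
Karen  | Eve    
Iris   | NULL   
Tina   | Helen  
Victor | Eve    


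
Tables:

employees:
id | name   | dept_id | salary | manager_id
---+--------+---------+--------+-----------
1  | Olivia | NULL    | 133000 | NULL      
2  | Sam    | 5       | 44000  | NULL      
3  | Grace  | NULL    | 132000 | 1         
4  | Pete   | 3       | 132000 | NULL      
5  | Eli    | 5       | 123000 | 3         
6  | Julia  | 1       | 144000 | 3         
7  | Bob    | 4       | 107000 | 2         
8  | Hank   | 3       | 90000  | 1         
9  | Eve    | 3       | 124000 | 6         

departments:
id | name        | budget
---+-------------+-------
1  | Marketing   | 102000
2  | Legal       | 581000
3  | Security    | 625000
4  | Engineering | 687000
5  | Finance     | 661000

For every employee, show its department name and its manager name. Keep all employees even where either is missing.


Two LEFT JOINs from the same base table employees: one to departments via dept_id, one to employees itself via manager_id. Both are LEFT so every employee is preserved.
Match against departments:
  - employee 1 (Olivia): dept_id=NULL, no match -> kept with NULL
  - employee 2 (Sam): dept_id=5 -> matches Finance
  - employee 3 (Grace): dept_id=NULL, no match -> kept with NULL
  - employee 4 (Pete): dept_id=3 -> matches Security
  - employee 5 (Eli): dept_id=5 -> matches Finance
  - employee 6 (Julia): dept_id=1 -> matches Marketing
  - employee 7 (Bob): dept_id=4 -> matches Engineering
  - employee 8 (Hank): dept_id=3 -> matches Security
  - employee 9 (Eve): dept_id=3 -> matches Security
Match against employees (self):
  - employee 1 (Olivia): manager_id=NULL -> NULL
  - employee 2 (Sam): manager_id=NULL -> NULL
  - employee 3 (Grace): manager_id=1 -> Olivia
  - employee 4 (Pete): manager_id=NULL -> NULL
  - employee 5 (Eli): manager_id=3 -> Grace
  - employee 6 (Julia): manager_id=3 -> Grace
  - employee 7 (Bob): manager_id=2 -> Sam
  - employee 8 (Hank): manager_id=1 -> Olivia
  - employee 9 (Eve): manager_id=6 -> Julia

SQL:
SELECT a.name, b.name AS department, c.name AS manager
FROM employees a
LEFT JOIN departments b ON a.dept_id = b.id
LEFT JOIN employees c ON a.manager_id = c.id

Result:
name   | department  | manager
-------+-------------+--------
Olivia | NULL        | NULL   
Sam    | Finance     | NULL   
Grace  | NULL        | Olivia 
Pete   | Security    | NULL   
Eli    | Finance     | Grace  
Julia  | Marketing   | Grace  
Bob    | Engineering | Sam    
Hank   | Security    | Olivia 
Eve    | Security    | Julia  


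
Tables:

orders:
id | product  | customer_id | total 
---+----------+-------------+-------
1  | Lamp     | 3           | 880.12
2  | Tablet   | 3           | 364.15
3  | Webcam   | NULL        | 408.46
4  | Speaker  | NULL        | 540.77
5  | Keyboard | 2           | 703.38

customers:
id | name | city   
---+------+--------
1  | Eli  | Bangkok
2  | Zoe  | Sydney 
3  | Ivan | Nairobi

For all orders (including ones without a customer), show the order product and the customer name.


LEFT JOIN keeps every row from orders (the left table); where customer_id has no match in customers, the customer columns become NULL. Walk through each order:
  - order 1 (Lamp): customer_id=3 -> matches Ivan
  - order 2 (Tablet): customer_id=3 -> matches Ivan
  - order 3 (Webcam): customer_id=NULL, no match -> kept with NULL
  - order 4 (Speaker): customer_id=NULL, no match -> kept with NULL
  - order 5 (Keyboard): customer_id=2 -> matches Zoe
All 5 rows appear; 2 have NULL customer.

SQL:
SELECT a.product, b.name AS customer
FROM orders a
LEFT JOIN customers b ON a.customer_id = b.id

Result:
product  | customer
---------+---------
Lamp     | Ivan    
Tablet   | Ivan    
Webcam   | NULL    
Speaker  | NULL    
Keyboard | Zoe     


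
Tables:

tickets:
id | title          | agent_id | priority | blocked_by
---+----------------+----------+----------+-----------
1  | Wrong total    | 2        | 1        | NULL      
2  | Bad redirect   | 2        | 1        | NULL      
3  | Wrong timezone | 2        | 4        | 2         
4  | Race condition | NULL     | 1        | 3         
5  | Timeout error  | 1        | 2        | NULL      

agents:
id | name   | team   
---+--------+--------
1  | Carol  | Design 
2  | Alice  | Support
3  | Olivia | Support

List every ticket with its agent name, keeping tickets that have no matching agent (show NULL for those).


LEFT JOIN keeps every row from tickets (the left table); where agent_id has no match in agents, the agent columns become NULL. Walk through each ticket:
  - ticket 1 (Wrong total): agent_id=2 -> matches Alice
  - ticket 2 (Bad redirect): agent_id=2 -> matches Alice
  - ticket 3 (Wrong timezone): agent_id=2 -> matches Alice
  - ticket 4 (Race condition): agent_id=NULL, no match -> kept with NULL
  - ticket 5 (Timeout error): agent_id=1 -> matches Carol
All 5 rows appear; 1 has NULL agent.

SQL:
SELECT a.title, b.name AS agent
FROM tickets a
LEFT JOIN agents b ON a.agent_id = b.id

Result:
title          | agent
---------------+------
Wrong total    | Alice
Bad redirect   | Alice
Wrong timezone | Alice
Race condition | NULL 
Timeout error  | Carol


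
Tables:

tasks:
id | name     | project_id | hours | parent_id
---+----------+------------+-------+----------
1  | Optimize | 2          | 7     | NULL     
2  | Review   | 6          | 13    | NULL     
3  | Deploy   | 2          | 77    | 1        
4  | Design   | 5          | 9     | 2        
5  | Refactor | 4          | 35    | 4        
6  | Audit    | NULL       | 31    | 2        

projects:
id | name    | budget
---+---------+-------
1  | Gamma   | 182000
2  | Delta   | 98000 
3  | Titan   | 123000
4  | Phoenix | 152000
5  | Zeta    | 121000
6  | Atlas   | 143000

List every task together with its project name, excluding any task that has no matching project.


INNER JOIN keeps only tasks rows whose project_id matches an id in projects. Walk through each task:
  - task 1 (Optimize): project_id=2 -> matches Delta
  - task 2 (Review): project_id=6 -> matches Atlas
  - task 3 (Deploy): project_id=2 -> matches Delta
  - task 4 (Design): project_id=5 -> matches Zeta
  - task 5 (Refactor): project_id=4 -> matches Phoenix
  - task 6 (Audit): project_id=NULL, no match -> dropped
So 1 of 6 rows is dropped.

SQL:
SELECT a.name, b.name AS project
FROM tasks a
INNER JOIN projects b ON a.project_id = b.id

Result:
name     | project
---------+--------
Optimize | Delta  
Review   | Atlas  
Deploy   | Delta  
Design   | Zeta   
Refactor | Phoenix


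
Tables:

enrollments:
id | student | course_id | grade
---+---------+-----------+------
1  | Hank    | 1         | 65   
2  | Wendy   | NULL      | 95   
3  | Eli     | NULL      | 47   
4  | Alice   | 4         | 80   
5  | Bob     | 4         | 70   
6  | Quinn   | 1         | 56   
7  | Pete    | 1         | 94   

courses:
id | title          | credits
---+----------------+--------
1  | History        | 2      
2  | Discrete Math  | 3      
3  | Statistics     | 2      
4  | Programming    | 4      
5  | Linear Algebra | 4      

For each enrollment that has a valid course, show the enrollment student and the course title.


INNER JOIN keeps only enrollments rows whose course_id matches an id in courses. Walk through each enrollment:
  - enrollment 1 (Hank): course_id=1 -> matches History
  - enrollment 2 (Wendy): course_id=NULL, no match -> dropped
  - enrollment 3 (Eli): course_id=NULL, no match -> dropped
  - enrollment 4 (Alice): course_id=4 -> matches Programming
  - enrollment 5 (Bob): course_id=4 -> matches Programming
  - enrollment 6 (Quinn): course_id=1 -> matches History
  - enrollment 7 (Pete): course_id=1 -> matches History
So 2 of 7 rows are dropped.

SQL:
SELECT a.student, b.title AS course
FROM enrollments a
INNER JOIN courses b ON a.course_id = b.id

Result:
student | course     
--------+------------
Hank    | History    
Alice   | Programming
Bob     | Programming
Quinn   | History    
Pete    | History    


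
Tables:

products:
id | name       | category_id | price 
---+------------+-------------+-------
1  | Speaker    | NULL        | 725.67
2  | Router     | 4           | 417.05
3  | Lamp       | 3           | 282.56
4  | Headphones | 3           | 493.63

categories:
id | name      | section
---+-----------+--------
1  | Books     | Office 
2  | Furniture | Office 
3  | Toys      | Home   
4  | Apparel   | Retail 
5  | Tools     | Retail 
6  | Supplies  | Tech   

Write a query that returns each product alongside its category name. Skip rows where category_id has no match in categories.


INNER JOIN keeps only products rows whose category_id matches an id in categories. Walk through each product:
  - product 1 (Speaker): category_id=NULL, no match -> dropped
  - product 2 (Router): category_id=4 -> matches Apparel
  - product 3 (Lamp): category_id=3 -> matches Toys
  - product 4 (Headphones): category_id=3 -> matches Toys
So 1 of 4 rows is dropped.

SQL:
SELECT a.name, b.name AS category
FROM products a
INNER JOIN categories b ON a.category_id = b.id

Result:
name       | category
-----------+---------
Router     | Apparel 
Lamp       | Toys    
Headphones | Toys    


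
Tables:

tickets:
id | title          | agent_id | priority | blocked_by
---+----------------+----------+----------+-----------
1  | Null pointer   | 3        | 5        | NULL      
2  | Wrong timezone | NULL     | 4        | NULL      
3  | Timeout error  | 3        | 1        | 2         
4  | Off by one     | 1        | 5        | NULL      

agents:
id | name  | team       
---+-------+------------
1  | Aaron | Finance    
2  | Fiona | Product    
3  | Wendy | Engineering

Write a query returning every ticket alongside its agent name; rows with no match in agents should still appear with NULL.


LEFT JOIN keeps every row from tickets (the left table); where agent_id has no match in agents, the agent columns become NULL. Walk through each ticket:
  - ticket 1 (Null pointer): agent_id=3 -> matches Wendy
  - ticket 2 (Wrong timezone): agent_id=NULL, no match -> kept with NULL
  - ticket 3 (Timeout error): agent_id=3 -> matches Wendy
  - ticket 4 (Off by one): agent_id=1 -> matches Aaron
All 4 rows appear; 1 has NULL agent.

SQL:
SELECT a.title, b.name AS agent
FROM tickets a
LEFT JOIN agents b ON a.agent_id = b.id

Result:
title          | agent
---------------+------
Null pointer   | Wendy
Wrong timezone | NULL 
Timeout error  | Wendy
Off by one     | Aaron


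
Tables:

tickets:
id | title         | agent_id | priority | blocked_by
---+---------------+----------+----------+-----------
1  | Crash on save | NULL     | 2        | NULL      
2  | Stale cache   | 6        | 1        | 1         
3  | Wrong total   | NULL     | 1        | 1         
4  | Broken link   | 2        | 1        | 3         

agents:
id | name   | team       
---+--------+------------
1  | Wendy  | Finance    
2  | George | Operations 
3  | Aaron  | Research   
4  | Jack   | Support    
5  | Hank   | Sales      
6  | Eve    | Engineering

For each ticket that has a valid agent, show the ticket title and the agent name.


INNER JOIN keeps only tickets rows whose agent_id matches an id in agents. Walk through each ticket:
  - ticket 1 (Crash on save): agent_id=NULL, no match -> dropped
  - ticket 2 (Stale cache): agent_id=6 -> matches Eve
  - ticket 3 (Wrong total): agent_id=NULL, no match -> dropped
  - ticket 4 (Broken link): agent_id=2 -> matches George
So 2 of 4 rows are dropped.

SQL:
SELECT a.title, b.name AS agent
FROM tickets a
INNER JOIN agents b ON a.agent_id = b.id

Result:
title       | agent 
------------+-------
Stale cache | Eve   
Broken link | George
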